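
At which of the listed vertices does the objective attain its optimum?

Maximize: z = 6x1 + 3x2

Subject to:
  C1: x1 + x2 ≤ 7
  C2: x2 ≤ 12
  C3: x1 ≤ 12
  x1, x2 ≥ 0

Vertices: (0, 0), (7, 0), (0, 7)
Evaluating z = 6x1 + 3x2 at each vertex:
  (0, 0): z = 0
  (7, 0): z = 42
  (0, 7): z = 21

The largest value is z = 42, attained at (7, 0).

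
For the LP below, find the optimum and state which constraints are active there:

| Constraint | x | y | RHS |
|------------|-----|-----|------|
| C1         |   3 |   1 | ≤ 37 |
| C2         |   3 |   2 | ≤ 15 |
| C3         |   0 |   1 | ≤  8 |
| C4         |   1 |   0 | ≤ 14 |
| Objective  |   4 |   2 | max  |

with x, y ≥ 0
Optimal: x = 5, y = 0
Slack at optimum:
  C1: slack = 22
  C2: slack = 0 (binding)
  C3: slack = 8
  C4: slack = 9
  x ≥ 0: x = 5
  y ≥ 0: y = 0 (binding)
Binding constraints: C2, y ≥ 0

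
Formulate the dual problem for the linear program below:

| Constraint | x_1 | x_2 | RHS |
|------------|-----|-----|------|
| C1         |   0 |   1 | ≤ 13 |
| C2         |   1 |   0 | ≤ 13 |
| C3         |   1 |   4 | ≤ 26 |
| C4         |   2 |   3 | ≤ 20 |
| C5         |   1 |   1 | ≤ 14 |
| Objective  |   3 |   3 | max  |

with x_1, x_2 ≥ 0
Minimize: z = 13y1 + 13y2 + 26y3 + 20y4 + 14y5

Subject to:
  C1: -y2 - y3 - 2y4 - y5 ≤ -3
  C2: -y1 - 4y3 - 3y4 - y5 ≤ -3
  y1, y2, y3, y4, y5 ≥ 0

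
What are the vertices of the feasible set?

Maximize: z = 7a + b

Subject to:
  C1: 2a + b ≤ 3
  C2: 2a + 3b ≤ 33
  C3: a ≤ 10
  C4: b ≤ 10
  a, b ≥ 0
Each vertex is the intersection of two constraint boundaries that also satisfies all remaining constraints:
  a = 0 and b = 0 → (0, 0)
  2a + b = 3 and b = 0 → (1.5, 0)
  2a + b = 3 and a = 0 → (0, 3)

Vertices: (0, 0), (1.5, 0), (0, 3)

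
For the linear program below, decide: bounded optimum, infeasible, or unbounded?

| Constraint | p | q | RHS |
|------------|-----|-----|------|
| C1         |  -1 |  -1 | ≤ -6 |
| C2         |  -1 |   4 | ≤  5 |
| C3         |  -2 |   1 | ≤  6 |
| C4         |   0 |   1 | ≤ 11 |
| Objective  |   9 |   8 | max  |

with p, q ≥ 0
Feasible point: (4, 2) satisfies every constraint, so the LP is feasible.
Direction d = (1, 0): for each constraint row a, a·d ≤ 0 —
  (-1)(1) + (-1)(0) = -1 ≤ 0
  (-1)(1) + (4)(0) = -1 ≤ 0
  (-2)(1) + (1)(0) = -2 ≤ 0
  (0)(1) + (1)(0) = 0 ≤ 0
and d ≥ 0, so (4, 2) + t·d stays feasible for every t ≥ 0. Along this ray z = 9p + 8q changes by 9 per unit t, so z → +∞.

The LP is unbounded; z can be made arbitrarily large.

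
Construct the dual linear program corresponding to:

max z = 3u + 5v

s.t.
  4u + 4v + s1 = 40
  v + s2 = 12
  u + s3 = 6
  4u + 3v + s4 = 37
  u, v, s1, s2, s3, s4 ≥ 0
Minimize: z = 40y1 + 12y2 + 6y3 + 37y4

Subject to:
  C1: -4y1 - y3 - 4y4 ≤ -3
  C2: -4y1 - y2 - 3y4 ≤ -5
  y1, y2, y3, y4 ≥ 0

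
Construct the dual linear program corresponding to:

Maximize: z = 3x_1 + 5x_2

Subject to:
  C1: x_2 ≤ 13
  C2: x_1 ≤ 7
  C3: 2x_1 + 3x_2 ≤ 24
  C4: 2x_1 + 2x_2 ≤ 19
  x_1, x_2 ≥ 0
Minimize: z = 13y1 + 7y2 + 24y3 + 19y4

Subject to:
  C1: -y2 - 2y3 - 2y4 ≤ -3
  C2: -y1 - 3y3 - 2y4 ≤ -5
  y1, y2, y3, y4 ≥ 0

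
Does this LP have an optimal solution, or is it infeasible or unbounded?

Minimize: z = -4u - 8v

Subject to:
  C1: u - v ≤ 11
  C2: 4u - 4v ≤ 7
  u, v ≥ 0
Feasible point: (0, 0) satisfies every constraint, so the LP is feasible.
Direction d = (0, 1): for each constraint row a, a·d ≤ 0 —
  (1)(0) + (-1)(1) = -1 ≤ 0
  (4)(0) + (-4)(1) = -4 ≤ 0
and d ≥ 0, so (0, 0) + t·d stays feasible for every t ≥ 0. Along this ray z = -4u - 8v changes by -8 per unit t, so z → −∞.

The LP is unbounded; z can be made arbitrarily small.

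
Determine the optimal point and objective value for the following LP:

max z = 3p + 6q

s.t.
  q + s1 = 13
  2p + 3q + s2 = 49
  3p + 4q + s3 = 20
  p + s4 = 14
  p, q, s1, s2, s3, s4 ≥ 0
Each vertex is the intersection of two constraint boundaries that also satisfies all remaining constraints:
  p = 0 and q = 0 → (0, 0)
  3p + 4q = 20 and q = 0 → (6.667, 0)
  3p + 4q = 20 and p = 0 → (0, 5)

Evaluating z = 3p + 6q at each vertex:
  (0, 0): z = 0
  (6.667, 0): z = 20
  (0, 5): z = 30

The maximum is at (0, 5) with z = 30.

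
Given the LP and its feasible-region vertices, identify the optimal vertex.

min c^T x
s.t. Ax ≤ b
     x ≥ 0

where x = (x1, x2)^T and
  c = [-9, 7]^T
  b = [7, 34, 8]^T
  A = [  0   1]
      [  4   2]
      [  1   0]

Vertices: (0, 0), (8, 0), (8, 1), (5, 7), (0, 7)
Evaluating z = -9x1 + 7x2 at each vertex:
  (0, 0): z = 0
  (8, 0): z = -72
  (8, 1): z = -65
  (5, 7): z = 4
  (0, 7): z = 49

The smallest value is z = -72, attained at (8, 0).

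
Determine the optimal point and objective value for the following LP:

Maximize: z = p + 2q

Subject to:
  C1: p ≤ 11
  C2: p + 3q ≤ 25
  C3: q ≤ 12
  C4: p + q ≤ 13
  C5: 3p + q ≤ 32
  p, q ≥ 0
p = 7, q = 6, z = 19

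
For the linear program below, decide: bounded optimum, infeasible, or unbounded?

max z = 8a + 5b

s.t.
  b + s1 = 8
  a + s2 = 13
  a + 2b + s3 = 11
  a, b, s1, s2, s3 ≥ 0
The point (11, 0) satisfies every constraint, so the LP is feasible; the constraints give a ≤ 13 and b ≤ 8, which with a, b ≥ 0 keep the feasible region inside a bounded box. A feasible, bounded LP attains a finite optimum at a vertex.

Evaluating z = 8a + 5b at each vertex:
  (0, 0): z = 0
  (11, 0): z = 88
  (0, 5.5): z = 27.5

Bounded optimum: z* = 88 at (11, 0).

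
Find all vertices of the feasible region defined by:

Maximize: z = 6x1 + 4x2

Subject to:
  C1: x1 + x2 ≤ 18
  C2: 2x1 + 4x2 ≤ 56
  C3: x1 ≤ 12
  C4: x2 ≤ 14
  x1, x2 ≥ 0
Each vertex is the intersection of two constraint boundaries that also satisfies all remaining constraints:
  x1 = 0 and x2 = 0 → (0, 0)
  x1 = 12 and x2 = 0 → (12, 0)
  x1 + x2 = 18 and x1 = 12 → (12, 6)
  x1 + x2 = 18 and 2x1 + 4x2 = 56 → (8, 10)
  2x1 + 4x2 = 56 and x2 = 14 → (0, 14)

Vertices: (0, 0), (12, 0), (12, 6), (8, 10), (0, 14)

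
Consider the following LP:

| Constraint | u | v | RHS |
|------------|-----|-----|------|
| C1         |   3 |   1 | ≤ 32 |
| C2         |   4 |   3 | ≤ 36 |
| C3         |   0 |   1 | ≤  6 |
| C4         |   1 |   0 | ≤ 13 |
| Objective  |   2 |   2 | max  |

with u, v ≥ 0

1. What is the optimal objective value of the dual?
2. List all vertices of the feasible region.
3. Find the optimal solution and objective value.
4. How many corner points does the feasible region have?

1. 21 (by strong duality, equal to the primal optimum)
2. (0, 0), (9, 0), (4.5, 6), (0, 6)
3. u = 4.5, v = 6, z = 21
4. 4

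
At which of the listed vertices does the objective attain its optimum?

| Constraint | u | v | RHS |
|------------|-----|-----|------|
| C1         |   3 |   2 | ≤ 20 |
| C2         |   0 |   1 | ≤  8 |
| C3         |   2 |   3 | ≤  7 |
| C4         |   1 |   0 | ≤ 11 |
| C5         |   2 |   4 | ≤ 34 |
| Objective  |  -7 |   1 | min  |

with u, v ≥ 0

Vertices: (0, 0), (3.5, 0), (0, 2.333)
Evaluating z = -7u + v at each vertex:
  (0, 0): z = 0
  (3.5, 0): z = -24.5
  (0, 2.333): z = 2.333

The smallest value is z = -24.5, attained at (3.5, 0).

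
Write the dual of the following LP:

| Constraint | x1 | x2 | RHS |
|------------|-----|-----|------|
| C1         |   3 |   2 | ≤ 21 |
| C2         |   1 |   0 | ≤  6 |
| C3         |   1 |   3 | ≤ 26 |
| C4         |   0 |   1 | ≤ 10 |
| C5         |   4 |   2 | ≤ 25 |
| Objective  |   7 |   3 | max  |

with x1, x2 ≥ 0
Minimize: z = 21y1 + 6y2 + 26y3 + 10y4 + 25y5

Subject to:
  C1: -3y1 - y2 - y3 - 4y5 ≤ -7
  C2: -2y1 - 3y3 - y4 - 2y5 ≤ -3
  y1, y2, y3, y4, y5 ≥ 0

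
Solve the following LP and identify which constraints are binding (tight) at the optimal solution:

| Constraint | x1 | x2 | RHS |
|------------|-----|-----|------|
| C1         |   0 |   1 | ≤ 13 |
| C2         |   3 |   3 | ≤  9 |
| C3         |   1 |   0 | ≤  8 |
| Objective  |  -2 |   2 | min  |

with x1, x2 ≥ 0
Optimal: x1 = 3, x2 = 0
Binding: C2, x2 ≥ 0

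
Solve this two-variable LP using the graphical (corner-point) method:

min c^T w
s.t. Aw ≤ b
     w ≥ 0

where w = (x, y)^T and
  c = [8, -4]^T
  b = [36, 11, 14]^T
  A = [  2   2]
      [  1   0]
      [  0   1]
x = 0, y = 14, z = -56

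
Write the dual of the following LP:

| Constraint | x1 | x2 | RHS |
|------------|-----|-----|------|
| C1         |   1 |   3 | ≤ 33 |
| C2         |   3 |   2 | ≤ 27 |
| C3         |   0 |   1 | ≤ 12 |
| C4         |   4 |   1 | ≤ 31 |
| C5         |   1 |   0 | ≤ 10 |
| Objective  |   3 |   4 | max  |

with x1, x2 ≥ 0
Minimize: z = 33y1 + 27y2 + 12y3 + 31y4 + 10y5

Subject to:
  C1: -y1 - 3y2 - 4y4 - y5 ≤ -3
  C2: -3y1 - 2y2 - y3 - y4 ≤ -4
  y1, y2, y3, y4, y5 ≥ 0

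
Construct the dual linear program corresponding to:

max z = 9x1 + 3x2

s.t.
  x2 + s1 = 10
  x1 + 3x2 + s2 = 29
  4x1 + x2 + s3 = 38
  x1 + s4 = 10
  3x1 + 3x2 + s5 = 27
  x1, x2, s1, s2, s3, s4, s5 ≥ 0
Minimize: z = 10y1 + 29y2 + 38y3 + 10y4 + 27y5

Subject to:
  C1: -y2 - 4y3 - y4 - 3y5 ≤ -9
  C2: -y1 - 3y2 - y3 - 3y5 ≤ -3
  y1, y2, y3, y4, y5 ≥ 0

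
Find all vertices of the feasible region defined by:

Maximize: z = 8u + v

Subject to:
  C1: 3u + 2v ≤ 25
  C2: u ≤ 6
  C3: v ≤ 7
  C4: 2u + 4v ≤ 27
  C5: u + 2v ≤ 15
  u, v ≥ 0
Each vertex is the intersection of two constraint boundaries that also satisfies all remaining constraints:
  u = 0 and v = 0 → (0, 0)
  u = 6 and v = 0 → (6, 0)
  3u + 2v = 25 and u = 6 → (6, 3.5)
  3u + 2v = 25 and 2u + 4v = 27 → (5.75, 3.875)
  2u + 4v = 27 and u = 0 → (0, 6.75)

Vertices: (0, 0), (6, 0), (6, 3.5), (5.75, 3.875), (0, 6.75)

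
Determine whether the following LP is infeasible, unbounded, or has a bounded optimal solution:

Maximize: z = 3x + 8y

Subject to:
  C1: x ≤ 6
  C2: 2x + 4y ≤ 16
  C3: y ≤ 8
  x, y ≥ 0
The point (0, 4) satisfies every constraint, so the LP is feasible; the constraints give x ≤ 6 and y ≤ 8, which with x, y ≥ 0 keep the feasible region inside a bounded box. A feasible, bounded LP attains a finite optimum at a vertex.

Bounded optimum: z* = 32 at (0, 4).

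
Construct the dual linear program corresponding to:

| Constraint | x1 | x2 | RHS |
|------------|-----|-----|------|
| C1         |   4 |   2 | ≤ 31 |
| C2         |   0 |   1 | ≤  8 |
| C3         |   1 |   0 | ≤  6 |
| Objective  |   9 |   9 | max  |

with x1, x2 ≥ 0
Minimize: z = 31y1 + 8y2 + 6y3

Subject to:
  C1: -4y1 - y3 ≤ -9
  C2: -2y1 - y2 ≤ -9
  y1, y2, y3 ≥ 0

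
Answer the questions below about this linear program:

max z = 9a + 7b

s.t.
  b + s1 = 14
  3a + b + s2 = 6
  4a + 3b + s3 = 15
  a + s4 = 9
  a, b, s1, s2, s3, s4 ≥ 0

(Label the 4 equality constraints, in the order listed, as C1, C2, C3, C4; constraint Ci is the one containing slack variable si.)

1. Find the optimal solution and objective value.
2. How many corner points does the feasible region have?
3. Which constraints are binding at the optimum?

1. a = 0, b = 5, z = 35
2. 4
3. C3, a ≥ 0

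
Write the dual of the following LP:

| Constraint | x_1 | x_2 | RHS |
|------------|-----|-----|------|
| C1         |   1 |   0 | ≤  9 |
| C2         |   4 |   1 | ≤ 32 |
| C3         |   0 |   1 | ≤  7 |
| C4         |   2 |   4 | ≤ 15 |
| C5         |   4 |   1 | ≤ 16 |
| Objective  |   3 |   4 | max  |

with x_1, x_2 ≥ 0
Minimize: z = 9y1 + 32y2 + 7y3 + 15y4 + 16y5

Subject to:
  C1: -y1 - 4y2 - 2y4 - 4y5 ≤ -3
  C2: -y2 - y3 - 4y4 - y5 ≤ -4
  y1, y2, y3, y4, y5 ≥ 0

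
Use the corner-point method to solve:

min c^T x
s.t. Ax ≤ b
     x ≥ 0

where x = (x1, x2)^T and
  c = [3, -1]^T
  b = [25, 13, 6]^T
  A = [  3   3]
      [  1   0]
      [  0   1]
Each vertex is the intersection of two constraint boundaries that also satisfies all remaining constraints:
  x1 = 0 and x2 = 0 → (0, 0)
  3x1 + 3x2 = 25 and x2 = 0 → (8.333, 0)
  3x1 + 3x2 = 25 and x2 = 6 → (2.333, 6)
  x2 = 6 and x1 = 0 → (0, 6)

Evaluating z = 3x1 - x2 at each vertex:
  (0, 0): z = 0
  (8.333, 0): z = 25
  (2.333, 6): z = 1
  (0, 6): z = -6

The minimum is at (0, 6) with z = -6.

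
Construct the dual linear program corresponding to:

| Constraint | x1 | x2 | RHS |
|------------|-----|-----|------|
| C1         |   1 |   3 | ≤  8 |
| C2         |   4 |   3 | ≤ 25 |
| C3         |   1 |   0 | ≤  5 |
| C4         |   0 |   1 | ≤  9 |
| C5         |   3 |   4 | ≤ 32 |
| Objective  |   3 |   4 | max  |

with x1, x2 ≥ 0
Minimize: z = 8y1 + 25y2 + 5y3 + 9y4 + 32y5

Subject to:
  C1: -y1 - 4y2 - y3 - 3y5 ≤ -3
  C2: -3y1 - 3y2 - y4 - 4y5 ≤ -4
  y1, y2, y3, y4, y5 ≥ 0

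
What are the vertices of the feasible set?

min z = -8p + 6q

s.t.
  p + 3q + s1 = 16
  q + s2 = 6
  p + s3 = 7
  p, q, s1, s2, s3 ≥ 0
Each vertex is the intersection of two constraint boundaries that also satisfies all remaining constraints:
  p = 0 and q = 0 → (0, 0)
  p = 7 and q = 0 → (7, 0)
  p + 3q = 16 and p = 7 → (7, 3)
  p + 3q = 16 and p = 0 → (0, 5.333)

Vertices: (0, 0), (7, 0), (7, 3), (0, 5.333)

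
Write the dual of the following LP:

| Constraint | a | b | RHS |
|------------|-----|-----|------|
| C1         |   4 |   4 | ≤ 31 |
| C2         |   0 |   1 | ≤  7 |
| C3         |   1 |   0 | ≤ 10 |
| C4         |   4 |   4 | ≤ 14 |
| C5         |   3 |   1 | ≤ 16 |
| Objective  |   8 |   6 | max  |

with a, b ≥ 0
Minimize: z = 31y1 + 7y2 + 10y3 + 14y4 + 16y5

Subject to:
  C1: -4y1 - y3 - 4y4 - 3y5 ≤ -8
  C2: -4y1 - y2 - 4y4 - y5 ≤ -6
  y1, y2, y3, y4, y5 ≥ 0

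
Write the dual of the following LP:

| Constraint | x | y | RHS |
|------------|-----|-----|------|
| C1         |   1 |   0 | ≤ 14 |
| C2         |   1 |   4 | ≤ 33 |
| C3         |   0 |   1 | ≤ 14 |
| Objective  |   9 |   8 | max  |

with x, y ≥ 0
Minimize: z = 14y1 + 33y2 + 14y3

Subject to:
  C1: -y1 - y2 ≤ -9
  C2: -4y2 - y3 ≤ -8
  y1, y2, y3 ≥ 0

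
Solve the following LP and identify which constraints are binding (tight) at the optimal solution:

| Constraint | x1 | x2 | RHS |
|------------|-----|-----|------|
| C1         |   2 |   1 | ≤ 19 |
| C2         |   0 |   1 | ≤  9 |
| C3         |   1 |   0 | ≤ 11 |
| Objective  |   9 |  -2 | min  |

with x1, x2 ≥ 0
Optimal: x1 = 0, x2 = 9
Slack at optimum:
  C1: slack = 10
  C2: slack = 0 (binding)
  C3: slack = 11
  x1 ≥ 0: x1 = 0 (binding)
  x2 ≥ 0: x2 = 9
Binding constraints: C2, x1 ≥ 0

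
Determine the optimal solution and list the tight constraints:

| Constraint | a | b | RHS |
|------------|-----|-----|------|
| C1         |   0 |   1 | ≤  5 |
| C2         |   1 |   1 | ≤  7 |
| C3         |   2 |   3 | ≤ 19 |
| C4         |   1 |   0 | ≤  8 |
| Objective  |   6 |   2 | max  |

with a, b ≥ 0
Optimal: a = 7, b = 0
Slack at optimum:
  C1: slack = 5
  C2: slack = 0 (binding)
  C3: slack = 5
  C4: slack = 1
  a ≥ 0: a = 7
  b ≥ 0: b = 0 (binding)
Binding constraints: C2, b ≥ 0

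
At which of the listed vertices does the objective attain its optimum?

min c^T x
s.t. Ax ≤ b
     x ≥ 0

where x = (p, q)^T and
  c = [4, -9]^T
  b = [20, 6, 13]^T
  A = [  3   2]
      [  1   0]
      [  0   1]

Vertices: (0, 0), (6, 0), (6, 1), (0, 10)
Evaluating z = 4p - 9q at each vertex:
  (0, 0): z = 0
  (6, 0): z = 24
  (6, 1): z = 15
  (0, 10): z = -90

The smallest value is z = -90, attained at (0, 10).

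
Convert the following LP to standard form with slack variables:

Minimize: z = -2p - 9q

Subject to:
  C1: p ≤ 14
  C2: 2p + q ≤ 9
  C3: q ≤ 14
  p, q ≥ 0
min z = -2p - 9q

s.t.
  p + s1 = 14
  2p + q + s2 = 9
  q + s3 = 14
  p, q, s1, s2, s3 ≥ 0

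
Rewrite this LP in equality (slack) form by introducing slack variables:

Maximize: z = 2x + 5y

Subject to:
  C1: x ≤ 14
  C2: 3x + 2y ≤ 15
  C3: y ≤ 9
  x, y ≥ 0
max z = 2x + 5y

s.t.
  x + s1 = 14
  3x + 2y + s2 = 15
  y + s3 = 9
  x, y, s1, s2, s3 ≥ 0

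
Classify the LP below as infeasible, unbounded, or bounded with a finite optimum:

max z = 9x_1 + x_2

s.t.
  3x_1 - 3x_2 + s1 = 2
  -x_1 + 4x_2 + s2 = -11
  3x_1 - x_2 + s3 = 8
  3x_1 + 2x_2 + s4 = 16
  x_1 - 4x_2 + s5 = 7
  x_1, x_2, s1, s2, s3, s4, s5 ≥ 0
The row x_1 - 4x_2 + s5 = 7 with s5 ≥ 0 requires x_1 - 4x_2 ≤ 7, while the row -x_1 + 4x_2 + s2 = -11 with s2 ≥ 0 is equivalent to x_1 - 4x_2 ≥ 11. Together they would need 11 ≤ x_1 - 4x_2 ≤ 7, which is impossible since 11 > 7. No point satisfies all constraints.

Infeasible — the constraint set is empty.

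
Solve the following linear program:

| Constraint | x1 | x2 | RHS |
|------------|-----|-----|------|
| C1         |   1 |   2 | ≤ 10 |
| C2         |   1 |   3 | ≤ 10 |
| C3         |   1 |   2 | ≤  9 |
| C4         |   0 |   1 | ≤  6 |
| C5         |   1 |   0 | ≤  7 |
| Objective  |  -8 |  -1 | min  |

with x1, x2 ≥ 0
Each vertex is the intersection of two constraint boundaries that also satisfies all remaining constraints:
  x1 = 0 and x2 = 0 → (0, 0)
  x1 = 7 and x2 = 0 → (7, 0)
  x1 + 3x2 = 10 and x1 + 2x2 = 9 → (7, 1)
  x1 + 3x2 = 10 and x1 = 0 → (0, 3.333)

Evaluating z = -8x1 - x2 at each vertex:
  (0, 0): z = 0
  (7, 0): z = -56
  (7, 1): z = -57
  (0, 3.333): z = -3.333

The minimum is at (7, 1) with z = -57.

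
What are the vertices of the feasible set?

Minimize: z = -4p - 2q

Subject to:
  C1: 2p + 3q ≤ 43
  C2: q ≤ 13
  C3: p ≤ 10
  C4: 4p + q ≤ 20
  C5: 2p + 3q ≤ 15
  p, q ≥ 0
Each vertex is the intersection of two constraint boundaries that also satisfies all remaining constraints:
  p = 0 and q = 0 → (0, 0)
  4p + q = 20 and q = 0 → (5, 0)
  4p + q = 20 and 2p + 3q = 15 → (4.5, 2)
  2p + 3q = 15 and p = 0 → (0, 5)

Vertices: (0, 0), (5, 0), (4.5, 2), (0, 5)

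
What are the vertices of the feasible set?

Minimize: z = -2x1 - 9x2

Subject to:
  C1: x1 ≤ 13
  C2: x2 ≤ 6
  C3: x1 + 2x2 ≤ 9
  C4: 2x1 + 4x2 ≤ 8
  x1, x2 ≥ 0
Each vertex is the intersection of two constraint boundaries that also satisfies all remaining constraints:
  x1 = 0 and x2 = 0 → (0, 0)
  2x1 + 4x2 = 8 and x2 = 0 → (4, 0)
  2x1 + 4x2 = 8 and x1 = 0 → (0, 2)

Vertices: (0, 0), (4, 0), (0, 2)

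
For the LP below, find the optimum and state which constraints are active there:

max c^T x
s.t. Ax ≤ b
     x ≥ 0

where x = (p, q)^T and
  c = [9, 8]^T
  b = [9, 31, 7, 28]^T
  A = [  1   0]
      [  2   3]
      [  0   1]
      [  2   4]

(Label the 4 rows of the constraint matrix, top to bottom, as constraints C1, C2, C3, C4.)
Optimal: p = 9, q = 2.5
Binding: C1, C4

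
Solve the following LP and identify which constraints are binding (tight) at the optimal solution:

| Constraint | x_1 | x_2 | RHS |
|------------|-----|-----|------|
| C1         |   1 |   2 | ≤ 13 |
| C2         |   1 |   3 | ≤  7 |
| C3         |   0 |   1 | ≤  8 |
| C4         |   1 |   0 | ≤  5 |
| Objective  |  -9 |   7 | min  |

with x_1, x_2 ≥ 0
Optimal: x_1 = 5, x_2 = 0
Slack at optimum:
  C1: slack = 8
  C2: slack = 2
  C3: slack = 8
  C4: slack = 0 (binding)
  x_1 ≥ 0: x_1 = 5
  x_2 ≥ 0: x_2 = 0 (binding)
Binding constraints: C4, x_2 ≥ 0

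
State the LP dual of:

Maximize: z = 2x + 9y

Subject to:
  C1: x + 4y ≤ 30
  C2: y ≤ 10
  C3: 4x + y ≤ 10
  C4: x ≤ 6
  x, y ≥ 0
Minimize: z = 30y1 + 10y2 + 10y3 + 6y4

Subject to:
  C1: -y1 - 4y3 - y4 ≤ -2
  C2: -4y1 - y2 - y3 ≤ -9
  y1, y2, y3, y4 ≥ 0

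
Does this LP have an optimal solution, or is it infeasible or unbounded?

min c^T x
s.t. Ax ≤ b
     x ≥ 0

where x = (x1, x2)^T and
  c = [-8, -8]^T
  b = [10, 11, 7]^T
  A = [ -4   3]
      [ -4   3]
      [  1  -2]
Feasible point: (0, 0) satisfies every constraint, so the LP is feasible.
Direction d = (1, 1): for each constraint row a, a·d ≤ 0 —
  (-4)(1) + (3)(1) = -1 ≤ 0
  (-4)(1) + (3)(1) = -1 ≤ 0
  (1)(1) + (-2)(1) = -1 ≤ 0
and d ≥ 0, so (0, 0) + t·d stays feasible for every t ≥ 0. Along this ray z = -8x1 - 8x2 changes by -16 per unit t, so z → −∞.

The LP is unbounded; z can be made arbitrarily small.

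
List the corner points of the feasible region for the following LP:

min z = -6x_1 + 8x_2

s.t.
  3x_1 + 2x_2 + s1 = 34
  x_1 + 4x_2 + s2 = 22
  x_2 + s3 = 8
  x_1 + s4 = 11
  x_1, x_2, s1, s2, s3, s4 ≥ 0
Each vertex is the intersection of two constraint boundaries that also satisfies all remaining constraints:
  x_1 = 0 and x_2 = 0 → (0, 0)
  x_1 = 11 and x_2 = 0 → (11, 0)
  3x_1 + 2x_2 = 34 and x_1 = 11 → (11, 0.5)
  3x_1 + 2x_2 = 34 and x_1 + 4x_2 = 22 → (9.2, 3.2)
  x_1 + 4x_2 = 22 and x_1 = 0 → (0, 5.5)

Vertices: (0, 0), (11, 0), (11, 0.5), (9.2, 3.2), (0, 5.5)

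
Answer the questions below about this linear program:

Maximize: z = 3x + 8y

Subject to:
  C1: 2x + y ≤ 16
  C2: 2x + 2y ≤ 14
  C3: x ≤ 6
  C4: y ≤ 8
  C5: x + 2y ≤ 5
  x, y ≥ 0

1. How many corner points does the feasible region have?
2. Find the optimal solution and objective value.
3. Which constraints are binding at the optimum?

1. 3
2. x = 0, y = 2.5, z = 20
3. C5, x ≥ 0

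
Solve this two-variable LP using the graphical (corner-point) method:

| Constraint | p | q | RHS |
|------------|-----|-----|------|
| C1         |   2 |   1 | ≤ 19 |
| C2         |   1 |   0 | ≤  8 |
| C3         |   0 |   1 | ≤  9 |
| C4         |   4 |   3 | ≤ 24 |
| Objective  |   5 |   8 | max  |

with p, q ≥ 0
p = 0, q = 8, z = 64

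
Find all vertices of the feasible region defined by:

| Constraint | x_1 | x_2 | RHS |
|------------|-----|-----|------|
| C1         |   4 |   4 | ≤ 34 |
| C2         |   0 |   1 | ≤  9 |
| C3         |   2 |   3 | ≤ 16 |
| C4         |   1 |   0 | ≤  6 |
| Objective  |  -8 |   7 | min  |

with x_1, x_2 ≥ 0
Each vertex is the intersection of two constraint boundaries that also satisfies all remaining constraints:
  x_1 = 0 and x_2 = 0 → (0, 0)
  x_1 = 6 and x_2 = 0 → (6, 0)
  2x_1 + 3x_2 = 16 and x_1 = 6 → (6, 1.333)
  2x_1 + 3x_2 = 16 and x_1 = 0 → (0, 5.333)

Vertices: (0, 0), (6, 0), (6, 1.333), (0, 5.333)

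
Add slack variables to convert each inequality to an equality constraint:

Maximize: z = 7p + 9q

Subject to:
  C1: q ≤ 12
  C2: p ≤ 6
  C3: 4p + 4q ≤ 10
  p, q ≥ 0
max z = 7p + 9q

s.t.
  q + s1 = 12
  p + s2 = 6
  4p + 4q + s3 = 10
  p, q, s1, s2, s3 ≥ 0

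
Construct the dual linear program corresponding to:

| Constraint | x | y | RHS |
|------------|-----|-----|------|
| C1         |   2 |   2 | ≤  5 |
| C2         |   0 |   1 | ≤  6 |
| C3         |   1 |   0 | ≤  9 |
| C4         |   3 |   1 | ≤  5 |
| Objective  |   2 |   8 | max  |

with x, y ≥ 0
Minimize: z = 5y1 + 6y2 + 9y3 + 5y4

Subject to:
  C1: -2y1 - y3 - 3y4 ≤ -2
  C2: -2y1 - y2 - y4 ≤ -8
  y1, y2, y3, y4 ≥ 0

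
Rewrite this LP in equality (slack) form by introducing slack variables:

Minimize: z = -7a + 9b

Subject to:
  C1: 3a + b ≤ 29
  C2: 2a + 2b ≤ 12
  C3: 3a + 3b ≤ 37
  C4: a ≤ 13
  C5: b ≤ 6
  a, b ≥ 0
min z = -7a + 9b

s.t.
  3a + b + s1 = 29
  2a + 2b + s2 = 12
  3a + 3b + s3 = 37
  a + s4 = 13
  b + s5 = 6
  a, b, s1, s2, s3, s4, s5 ≥ 0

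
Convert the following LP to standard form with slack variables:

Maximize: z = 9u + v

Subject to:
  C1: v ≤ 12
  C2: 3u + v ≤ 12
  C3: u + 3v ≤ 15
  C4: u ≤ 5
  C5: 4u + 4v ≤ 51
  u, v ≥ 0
max z = 9u + v

s.t.
  v + s1 = 12
  3u + v + s2 = 12
  u + 3v + s3 = 15
  u + s4 = 5
  4u + 4v + s5 = 51
  u, v, s1, s2, s3, s4, s5 ≥ 0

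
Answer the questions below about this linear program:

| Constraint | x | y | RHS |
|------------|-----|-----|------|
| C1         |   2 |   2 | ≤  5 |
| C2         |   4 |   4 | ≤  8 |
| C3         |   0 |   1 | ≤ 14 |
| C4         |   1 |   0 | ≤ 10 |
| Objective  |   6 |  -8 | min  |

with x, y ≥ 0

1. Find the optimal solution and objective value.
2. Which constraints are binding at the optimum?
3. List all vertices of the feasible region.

1. x = 0, y = 2, z = -16
2. C2, x ≥ 0
3. (0, 0), (2, 0), (0, 2)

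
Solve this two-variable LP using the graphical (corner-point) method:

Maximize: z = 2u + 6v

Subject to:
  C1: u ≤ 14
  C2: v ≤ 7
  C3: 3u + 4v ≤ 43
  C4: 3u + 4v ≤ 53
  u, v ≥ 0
u = 5, v = 7, z = 52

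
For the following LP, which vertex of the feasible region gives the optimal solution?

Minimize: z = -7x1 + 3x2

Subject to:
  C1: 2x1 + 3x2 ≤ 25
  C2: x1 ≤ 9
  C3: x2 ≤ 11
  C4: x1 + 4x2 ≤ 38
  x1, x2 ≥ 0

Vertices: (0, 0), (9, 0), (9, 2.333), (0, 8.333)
Evaluating z = -7x1 + 3x2 at each vertex:
  (0, 0): z = 0
  (9, 0): z = -63
  (9, 2.333): z = -56
  (0, 8.333): z = 25

The smallest value is z = -63, attained at (9, 0).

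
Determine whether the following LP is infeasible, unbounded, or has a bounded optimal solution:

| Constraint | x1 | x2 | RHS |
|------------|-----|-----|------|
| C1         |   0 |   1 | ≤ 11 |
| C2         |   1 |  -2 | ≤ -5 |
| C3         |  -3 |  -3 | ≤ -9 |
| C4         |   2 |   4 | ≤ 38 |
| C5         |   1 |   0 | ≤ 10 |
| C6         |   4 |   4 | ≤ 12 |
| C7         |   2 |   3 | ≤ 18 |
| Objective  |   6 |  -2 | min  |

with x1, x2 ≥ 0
The point (0, 3) satisfies every constraint, so the LP is feasible; the constraints give x1 ≤ 10 and x2 ≤ 11, which with x1, x2 ≥ 0 keep the feasible region inside a bounded box. A feasible, bounded LP attains a finite optimum at a vertex.

Evaluating z = 6x1 - 2x2 at each vertex:
  (0.3333, 2.667): z = -3.333
  (0, 3): z = -6

Feasible with finite optimum z* = -6 at (0, 3).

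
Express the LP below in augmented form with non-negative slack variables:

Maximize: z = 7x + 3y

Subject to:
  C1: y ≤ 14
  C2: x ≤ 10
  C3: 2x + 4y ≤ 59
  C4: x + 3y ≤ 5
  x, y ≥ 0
max z = 7x + 3y

s.t.
  y + s1 = 14
  x + s2 = 10
  2x + 4y + s3 = 59
  x + 3y + s4 = 5
  x, y, s1, s2, s3, s4 ≥ 0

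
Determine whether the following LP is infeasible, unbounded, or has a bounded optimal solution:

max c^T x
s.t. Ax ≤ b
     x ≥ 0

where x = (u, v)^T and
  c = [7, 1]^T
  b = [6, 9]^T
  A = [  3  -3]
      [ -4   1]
Feasible point: (0, 0) satisfies every constraint, so the LP is feasible.
Direction d = (1, 1): for each constraint row a, a·d ≤ 0 —
  (3)(1) + (-3)(1) = 0 ≤ 0
  (-4)(1) + (1)(1) = -3 ≤ 0
and d ≥ 0, so (0, 0) + t·d stays feasible for every t ≥ 0. Along this ray z = 7u + v changes by 8 per unit t, so z → +∞.

Unbounded — the objective can increase without bound over the feasible region.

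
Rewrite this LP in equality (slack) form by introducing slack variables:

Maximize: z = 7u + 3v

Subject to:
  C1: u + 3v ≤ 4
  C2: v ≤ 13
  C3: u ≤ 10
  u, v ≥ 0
max z = 7u + 3v

s.t.
  u + 3v + s1 = 4
  v + s2 = 13
  u + s3 = 10
  u, v, s1, s2, s3 ≥ 0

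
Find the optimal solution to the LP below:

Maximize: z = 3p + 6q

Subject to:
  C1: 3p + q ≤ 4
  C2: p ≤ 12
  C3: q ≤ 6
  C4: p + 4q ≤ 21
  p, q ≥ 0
Each vertex is the intersection of two constraint boundaries that also satisfies all remaining constraints:
  p = 0 and q = 0 → (0, 0)
  3p + q = 4 and q = 0 → (1.333, 0)
  3p + q = 4 and p = 0 → (0, 4)

Evaluating z = 3p + 6q at each vertex:
  (0, 0): z = 0
  (1.333, 0): z = 4
  (0, 4): z = 24

The maximum is at (0, 4) with z = 24.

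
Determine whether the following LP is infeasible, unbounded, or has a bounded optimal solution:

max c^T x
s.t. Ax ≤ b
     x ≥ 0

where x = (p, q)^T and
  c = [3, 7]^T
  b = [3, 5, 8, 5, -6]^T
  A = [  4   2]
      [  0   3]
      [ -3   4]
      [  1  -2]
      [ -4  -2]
One constraint requires 4p + 2q ≤ 3, while the constraint -4p - 2q ≤ -6 is equivalent to 4p + 2q ≥ 6. Together they would need 6 ≤ 4p + 2q ≤ 3, which is impossible since 6 > 3. No point satisfies all constraints.

Infeasible — the constraint set is empty.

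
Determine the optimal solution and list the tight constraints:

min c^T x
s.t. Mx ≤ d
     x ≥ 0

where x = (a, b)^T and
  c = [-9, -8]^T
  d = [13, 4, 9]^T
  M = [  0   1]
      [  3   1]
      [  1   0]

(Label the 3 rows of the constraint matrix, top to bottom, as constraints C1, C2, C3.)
Optimal: a = 0, b = 4
Binding: C2, a ≥ 0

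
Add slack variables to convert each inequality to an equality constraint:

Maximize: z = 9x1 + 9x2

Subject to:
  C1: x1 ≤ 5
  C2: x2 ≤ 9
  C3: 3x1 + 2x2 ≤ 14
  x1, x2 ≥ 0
max z = 9x1 + 9x2

s.t.
  x1 + s1 = 5
  x2 + s2 = 9
  3x1 + 2x2 + s3 = 14
  x1, x2, s1, s2, s3 ≥ 0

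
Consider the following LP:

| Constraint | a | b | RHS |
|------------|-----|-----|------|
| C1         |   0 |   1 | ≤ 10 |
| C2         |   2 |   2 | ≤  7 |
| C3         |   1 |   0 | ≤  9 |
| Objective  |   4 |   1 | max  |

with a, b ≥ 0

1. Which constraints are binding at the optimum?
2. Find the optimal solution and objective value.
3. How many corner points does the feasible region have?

1. C2, b ≥ 0
2. a = 3.5, b = 0, z = 14
3. 3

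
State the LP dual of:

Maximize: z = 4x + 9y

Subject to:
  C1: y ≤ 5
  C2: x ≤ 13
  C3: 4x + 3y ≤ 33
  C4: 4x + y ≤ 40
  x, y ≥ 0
Minimize: z = 5y1 + 13y2 + 33y3 + 40y4

Subject to:
  C1: -y2 - 4y3 - 4y4 ≤ -4
  C2: -y1 - 3y3 - y4 ≤ -9
  y1, y2, y3, y4 ≥ 0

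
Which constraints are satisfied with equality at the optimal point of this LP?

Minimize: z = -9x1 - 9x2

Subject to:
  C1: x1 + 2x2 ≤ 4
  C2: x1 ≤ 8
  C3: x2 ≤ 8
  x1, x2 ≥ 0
Optimal: x1 = 4, x2 = 0
Slack at optimum:
  C1: slack = 0 (binding)
  C2: slack = 4
  C3: slack = 8
  x1 ≥ 0: x1 = 4
  x2 ≥ 0: x2 = 0 (binding)
Binding constraints: C1, x2 ≥ 0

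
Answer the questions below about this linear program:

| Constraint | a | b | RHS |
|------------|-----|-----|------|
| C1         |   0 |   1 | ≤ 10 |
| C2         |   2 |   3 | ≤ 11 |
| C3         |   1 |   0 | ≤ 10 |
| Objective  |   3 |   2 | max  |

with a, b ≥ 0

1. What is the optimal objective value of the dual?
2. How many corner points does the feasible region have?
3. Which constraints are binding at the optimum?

1. 16.5 (by strong duality, equal to the primal optimum)
2. 3
3. C2, b ≥ 0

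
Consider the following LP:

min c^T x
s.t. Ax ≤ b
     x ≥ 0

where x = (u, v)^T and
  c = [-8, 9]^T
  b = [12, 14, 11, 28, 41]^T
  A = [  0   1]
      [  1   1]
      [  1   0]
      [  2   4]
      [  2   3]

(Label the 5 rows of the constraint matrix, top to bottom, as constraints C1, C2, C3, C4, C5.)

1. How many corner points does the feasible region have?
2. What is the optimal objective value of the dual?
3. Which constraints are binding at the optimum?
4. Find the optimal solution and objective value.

1. 4
2. -88 (by strong duality, equal to the primal optimum)
3. C3, v ≥ 0
4. u = 11, v = 0, z = -88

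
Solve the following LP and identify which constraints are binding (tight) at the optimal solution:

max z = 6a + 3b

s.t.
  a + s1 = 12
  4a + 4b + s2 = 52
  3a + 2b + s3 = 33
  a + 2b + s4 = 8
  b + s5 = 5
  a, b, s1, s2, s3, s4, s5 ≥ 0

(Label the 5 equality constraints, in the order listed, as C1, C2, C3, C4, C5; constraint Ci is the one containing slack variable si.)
Optimal: a = 8, b = 0
Slack at optimum:
  C1: slack = 4
  C2: slack = 20
  C3: slack = 9
  C4: slack = 0 (binding)
  C5: slack = 5
  a ≥ 0: a = 8
  b ≥ 0: b = 0 (binding)
Binding constraints: C4, b ≥ 0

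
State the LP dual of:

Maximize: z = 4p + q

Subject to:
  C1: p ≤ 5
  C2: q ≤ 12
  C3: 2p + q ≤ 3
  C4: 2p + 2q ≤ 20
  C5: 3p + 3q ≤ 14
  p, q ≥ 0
Minimize: z = 5y1 + 12y2 + 3y3 + 20y4 + 14y5

Subject to:
  C1: -y1 - 2y3 - 2y4 - 3y5 ≤ -4
  C2: -y2 - y3 - 2y4 - 3y5 ≤ -1
  y1, y2, y3, y4, y5 ≥ 0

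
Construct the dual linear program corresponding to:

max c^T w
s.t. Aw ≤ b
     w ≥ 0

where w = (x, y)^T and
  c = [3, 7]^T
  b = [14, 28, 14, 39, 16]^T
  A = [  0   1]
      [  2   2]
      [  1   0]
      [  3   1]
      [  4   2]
Minimize: z = 14y1 + 28y2 + 14y3 + 39y4 + 16y5

Subject to:
  C1: -2y2 - y3 - 3y4 - 4y5 ≤ -3
  C2: -y1 - 2y2 - y4 - 2y5 ≤ -7
  y1, y2, y3, y4, y5 ≥ 0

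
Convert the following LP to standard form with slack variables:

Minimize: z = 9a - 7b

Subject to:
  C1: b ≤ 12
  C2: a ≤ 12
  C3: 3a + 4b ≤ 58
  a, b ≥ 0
min z = 9a - 7b

s.t.
  b + s1 = 12
  a + s2 = 12
  3a + 4b + s3 = 58
  a, b, s1, s2, s3 ≥ 0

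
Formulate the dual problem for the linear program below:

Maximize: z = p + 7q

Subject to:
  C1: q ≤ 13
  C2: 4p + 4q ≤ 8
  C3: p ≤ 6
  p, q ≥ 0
Minimize: z = 13y1 + 8y2 + 6y3

Subject to:
  C1: -4y2 - y3 ≤ -1
  C2: -y1 - 4y2 ≤ -7
  y1, y2, y3 ≥ 0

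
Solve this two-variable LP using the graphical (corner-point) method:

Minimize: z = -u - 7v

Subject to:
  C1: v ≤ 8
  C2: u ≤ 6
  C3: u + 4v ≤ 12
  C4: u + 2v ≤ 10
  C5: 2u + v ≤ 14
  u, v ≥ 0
u = 0, v = 3, z = -21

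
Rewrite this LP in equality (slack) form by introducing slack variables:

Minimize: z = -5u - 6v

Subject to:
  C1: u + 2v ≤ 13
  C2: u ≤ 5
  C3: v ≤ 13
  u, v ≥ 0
min z = -5u - 6v

s.t.
  u + 2v + s1 = 13
  u + s2 = 5
  v + s3 = 13
  u, v, s1, s2, s3 ≥ 0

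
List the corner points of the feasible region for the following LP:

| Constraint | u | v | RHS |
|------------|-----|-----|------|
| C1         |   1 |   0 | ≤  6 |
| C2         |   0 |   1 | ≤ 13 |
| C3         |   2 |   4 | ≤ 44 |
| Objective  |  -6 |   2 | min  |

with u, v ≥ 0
Each vertex is the intersection of two constraint boundaries that also satisfies all remaining constraints:
  u = 0 and v = 0 → (0, 0)
  u = 6 and v = 0 → (6, 0)
  u = 6 and 2u + 4v = 44 → (6, 8)
  2u + 4v = 44 and u = 0 → (0, 11)

Vertices: (0, 0), (6, 0), (6, 8), (0, 11)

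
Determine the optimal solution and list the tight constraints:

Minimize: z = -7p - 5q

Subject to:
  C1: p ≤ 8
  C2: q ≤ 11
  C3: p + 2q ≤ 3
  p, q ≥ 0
Optimal: p = 3, q = 0
Slack at optimum:
  C1: slack = 5
  C2: slack = 11
  C3: slack = 0 (binding)
  p ≥ 0: p = 3
  q ≥ 0: q = 0 (binding)
Binding constraints: C3, q ≥ 0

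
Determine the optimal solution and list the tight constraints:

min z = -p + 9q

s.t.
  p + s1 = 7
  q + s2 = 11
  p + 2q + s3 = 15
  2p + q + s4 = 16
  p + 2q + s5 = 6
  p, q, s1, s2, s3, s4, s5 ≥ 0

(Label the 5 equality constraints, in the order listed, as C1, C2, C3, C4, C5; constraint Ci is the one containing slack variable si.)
Optimal: p = 6, q = 0
Slack at optimum:
  C1: slack = 1
  C2: slack = 11
  C3: slack = 9
  C4: slack = 4
  C5: slack = 0 (binding)
  p ≥ 0: p = 6
  q ≥ 0: q = 0 (binding)
Binding constraints: C5, q ≥ 0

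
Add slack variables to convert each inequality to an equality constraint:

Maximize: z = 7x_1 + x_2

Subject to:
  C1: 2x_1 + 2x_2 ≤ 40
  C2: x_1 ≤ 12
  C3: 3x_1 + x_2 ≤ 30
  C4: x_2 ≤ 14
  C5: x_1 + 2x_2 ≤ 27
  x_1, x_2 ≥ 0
max z = 7x_1 + x_2

s.t.
  2x_1 + 2x_2 + s1 = 40
  x_1 + s2 = 12
  3x_1 + x_2 + s3 = 30
  x_2 + s4 = 14
  x_1 + 2x_2 + s5 = 27
  x_1, x_2, s1, s2, s3, s4, s5 ≥ 0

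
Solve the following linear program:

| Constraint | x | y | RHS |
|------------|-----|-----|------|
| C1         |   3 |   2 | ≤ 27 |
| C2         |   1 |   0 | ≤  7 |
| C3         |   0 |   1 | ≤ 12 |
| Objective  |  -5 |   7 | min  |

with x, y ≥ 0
x = 7, y = 0, z = -35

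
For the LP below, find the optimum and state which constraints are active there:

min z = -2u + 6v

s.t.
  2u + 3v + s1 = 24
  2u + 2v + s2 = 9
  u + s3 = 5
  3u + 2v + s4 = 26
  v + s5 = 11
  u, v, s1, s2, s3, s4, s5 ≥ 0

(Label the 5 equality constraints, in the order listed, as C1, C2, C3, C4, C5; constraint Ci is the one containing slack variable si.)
Optimal: u = 4.5, v = 0
Slack at optimum:
  C1: slack = 15
  C2: slack = 0 (binding)
  C3: slack = 0.5
  C4: slack = 12.5
  C5: slack = 11
  u ≥ 0: u = 4.5
  v ≥ 0: v = 0 (binding)
Binding constraints: C2, v ≥ 0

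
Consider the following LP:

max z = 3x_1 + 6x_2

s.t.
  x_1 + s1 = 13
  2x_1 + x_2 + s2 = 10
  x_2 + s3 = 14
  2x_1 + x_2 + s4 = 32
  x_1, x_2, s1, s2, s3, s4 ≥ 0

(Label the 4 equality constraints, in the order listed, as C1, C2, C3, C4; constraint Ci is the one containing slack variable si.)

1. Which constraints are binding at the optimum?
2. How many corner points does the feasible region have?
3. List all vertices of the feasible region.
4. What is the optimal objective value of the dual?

1. C2, x_1 ≥ 0
2. 3
3. (0, 0), (5, 0), (0, 10)
4. 60 (by strong duality, equal to the primal optimum)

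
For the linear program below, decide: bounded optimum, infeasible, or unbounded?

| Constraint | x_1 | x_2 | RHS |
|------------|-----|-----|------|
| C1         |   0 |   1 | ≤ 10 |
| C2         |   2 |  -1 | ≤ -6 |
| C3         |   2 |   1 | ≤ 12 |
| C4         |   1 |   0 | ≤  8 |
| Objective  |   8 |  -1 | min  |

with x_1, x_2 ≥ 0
The point (0, 10) satisfies every constraint, so the LP is feasible; the constraints give x_1 ≤ 8 and x_2 ≤ 10, which with x_1, x_2 ≥ 0 keep the feasible region inside a bounded box. A feasible, bounded LP attains a finite optimum at a vertex.

Evaluating z = 8x_1 - x_2 at each vertex:
  (0, 6): z = -6
  (1.5, 9): z = 3
  (1, 10): z = -2
  (0, 10): z = -10

The LP has an optimal solution: (0, 10) with z = -10.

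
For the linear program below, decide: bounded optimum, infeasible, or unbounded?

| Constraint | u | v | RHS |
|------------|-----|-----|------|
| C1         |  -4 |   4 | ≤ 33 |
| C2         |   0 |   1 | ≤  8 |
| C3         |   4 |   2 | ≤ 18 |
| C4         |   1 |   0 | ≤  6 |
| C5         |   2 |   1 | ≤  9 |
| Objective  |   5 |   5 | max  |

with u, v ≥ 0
The point (0.5, 8) satisfies every constraint, so the LP is feasible; the constraints give u ≤ 6 and v ≤ 8, which with u, v ≥ 0 keep the feasible region inside a bounded box. A feasible, bounded LP attains a finite optimum at a vertex.

Evaluating z = 5u + 5v at each vertex:
  (0, 0): z = 0
  (4.5, 0): z = 22.5
  (0.5, 8): z = 42.5
  (0, 8): z = 40

Feasible with finite optimum z* = 42.5 at (0.5, 8).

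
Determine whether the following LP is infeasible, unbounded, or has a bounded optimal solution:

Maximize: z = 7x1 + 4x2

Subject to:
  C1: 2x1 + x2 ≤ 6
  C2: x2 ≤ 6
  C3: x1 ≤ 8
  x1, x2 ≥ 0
The point (0, 6) satisfies every constraint, so the LP is feasible; the constraints give x1 ≤ 8 and x2 ≤ 6, which with x1, x2 ≥ 0 keep the feasible region inside a bounded box. A feasible, bounded LP attains a finite optimum at a vertex.

Evaluating z = 7x1 + 4x2 at each vertex:
  (0, 0): z = 0
  (3, 0): z = 21
  (0, 6): z = 24

The LP has an optimal solution: (0, 6) with z = 24.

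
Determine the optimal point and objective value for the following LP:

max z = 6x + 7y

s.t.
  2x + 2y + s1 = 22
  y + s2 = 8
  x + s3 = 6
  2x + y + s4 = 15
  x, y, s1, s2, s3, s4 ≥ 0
Each vertex is the intersection of two constraint boundaries that also satisfies all remaining constraints:
  x = 0 and y = 0 → (0, 0)
  x = 6 and y = 0 → (6, 0)
  x = 6 and 2x + y = 15 → (6, 3)
  2x + 2y = 22 and 2x + y = 15 → (4, 7)
  2x + 2y = 22 and y = 8 → (3, 8)
  y = 8 and x = 0 → (0, 8)

Evaluating z = 6x + 7y at each vertex:
  (0, 0): z = 0
  (6, 0): z = 36
  (6, 3): z = 57
  (4, 7): z = 73
  (3, 8): z = 74
  (0, 8): z = 56

The maximum is at (3, 8) with z = 74.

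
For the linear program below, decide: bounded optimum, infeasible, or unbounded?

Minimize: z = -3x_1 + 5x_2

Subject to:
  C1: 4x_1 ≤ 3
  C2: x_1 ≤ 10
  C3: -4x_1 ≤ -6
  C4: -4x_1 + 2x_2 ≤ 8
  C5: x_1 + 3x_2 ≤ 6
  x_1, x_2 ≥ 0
C1 requires 4x_1 ≤ 3, while C3 (-4x_1 ≤ -6) is equivalent to 4x_1 ≥ 6. Together they would need 6 ≤ 4x_1 ≤ 3, which is impossible since 6 > 3. No point satisfies all constraints.

Infeasible: no point satisfies all constraints simultaneously.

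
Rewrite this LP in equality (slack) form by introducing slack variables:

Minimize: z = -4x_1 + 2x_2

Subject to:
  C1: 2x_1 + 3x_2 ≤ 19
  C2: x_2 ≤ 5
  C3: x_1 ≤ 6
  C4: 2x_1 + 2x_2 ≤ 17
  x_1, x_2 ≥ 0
min z = -4x_1 + 2x_2

s.t.
  2x_1 + 3x_2 + s1 = 19
  x_2 + s2 = 5
  x_1 + s3 = 6
  2x_1 + 2x_2 + s4 = 17
  x_1, x_2, s1, s2, s3, s4 ≥ 0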